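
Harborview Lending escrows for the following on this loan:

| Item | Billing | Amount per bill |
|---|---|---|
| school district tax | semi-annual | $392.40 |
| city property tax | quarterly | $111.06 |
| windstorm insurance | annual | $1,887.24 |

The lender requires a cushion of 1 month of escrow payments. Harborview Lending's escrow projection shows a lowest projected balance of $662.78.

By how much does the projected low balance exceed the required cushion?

$403.09

School district tax — $392.40 × 2 = $784.80/yr
City property tax — $111.06 × 4 = $444.24/yr
Windstorm insurance — $1,887.24/yr
Yearly total = $3,116.28
Monthly = $3,116.28 / 12 = $259.69
Required reserve = 1 × $259.69 = $259.69
Excess over cushion: $662.78 − $259.69 = $403.09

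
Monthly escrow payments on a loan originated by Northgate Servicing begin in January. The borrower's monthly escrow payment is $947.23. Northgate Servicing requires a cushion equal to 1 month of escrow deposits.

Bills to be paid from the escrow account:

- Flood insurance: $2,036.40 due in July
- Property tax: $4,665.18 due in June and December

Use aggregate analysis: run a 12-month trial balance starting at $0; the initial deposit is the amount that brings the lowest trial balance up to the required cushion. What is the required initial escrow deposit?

Cushion = 1 × $947.23 = $947.23
Trial balance (start $0, +$947.23 each month, − disbursements):
  Jan: +$947.23 → $947.23
  Feb: +$947.23 → $1,894.46
  Mar: +$947.23 → $2,841.69
  Apr: +$947.23 → $3,788.92
  May: +$947.23 → $4,736.15
  Jun: +$947.23 − $4,665.18 → $1,018.20
  Jul: +$947.23 − $2,036.40 → -$70.97
  Aug: +$947.23 → $876.26
  Sep: +$947.23 → $1,823.49
  Oct: +$947.23 → $2,770.72
  Nov: +$947.23 → $3,717.95
  Dec: +$947.23 − $4,665.18 → $0.00
Lowest trial balance = -$70.97 (Jul)
Initial deposit = cushion − low point = $947.23 − (-$70.97) = $1,018.20

$1,018.20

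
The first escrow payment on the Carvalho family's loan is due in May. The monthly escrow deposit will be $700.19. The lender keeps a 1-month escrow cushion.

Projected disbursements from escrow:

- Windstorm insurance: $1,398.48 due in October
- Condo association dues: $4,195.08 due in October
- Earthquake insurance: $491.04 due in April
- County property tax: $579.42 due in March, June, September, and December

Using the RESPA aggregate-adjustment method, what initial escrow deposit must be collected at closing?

$3,251.45

Cushion = 1 × $700.19 = $700.19
Trial balance (start $0, +$700.19 each month, − disbursements):
  May: +$700.19 → $700.19
  Jun: +$700.19 − $579.42 → $820.96
  Jul: +$700.19 → $1,521.15
  Aug: +$700.19 → $2,221.34
  Sep: +$700.19 − $579.42 → $2,342.11
  Oct: +$700.19 − $5,593.56 → -$2,551.26
  Nov: +$700.19 → -$1,851.07
  Dec: +$700.19 − $579.42 → -$1,730.30
  Jan: +$700.19 → -$1,030.11
  Feb: +$700.19 → -$329.92
  Mar: +$700.19 − $579.42 → -$209.15
  Apr: +$700.19 − $491.04 → $0.00
Lowest trial balance = -$2,551.26 (Oct)
Initial deposit = cushion − low point = $700.19 − (-$2,551.26) = $3,251.45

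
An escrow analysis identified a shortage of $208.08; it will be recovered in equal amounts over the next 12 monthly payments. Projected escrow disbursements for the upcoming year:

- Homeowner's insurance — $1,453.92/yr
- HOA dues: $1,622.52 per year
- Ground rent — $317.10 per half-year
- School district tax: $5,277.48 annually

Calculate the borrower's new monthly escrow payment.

$766.35

Homeowner's insurance: $1,453.92 per year
HOA dues: $1,622.52 per year
Ground rent: $317.10 × 2 = $634.20 per year
School district tax: $5,277.48 per year
Annual escrow total = $8,988.12
Monthly escrow = $8,988.12 / 12 = $749.01
Shortage per month = $208.08 ÷ 12 = $17.34
Adjusted monthly = $749.01 + $17.34 = $766.35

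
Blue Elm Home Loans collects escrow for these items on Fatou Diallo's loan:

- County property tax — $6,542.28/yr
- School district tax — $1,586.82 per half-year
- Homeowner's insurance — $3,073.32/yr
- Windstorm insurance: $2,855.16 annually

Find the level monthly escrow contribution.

County property tax — $6,542.28 annually
School district tax — $1,586.82 × 2 = $3,173.64 annually
Homeowner's insurance — $3,073.32 annually
Windstorm insurance — $2,855.16 annually
Yearly total = $15,644.40
Per month = $15,644.40 ÷ 12 = $1,303.70

$1,303.70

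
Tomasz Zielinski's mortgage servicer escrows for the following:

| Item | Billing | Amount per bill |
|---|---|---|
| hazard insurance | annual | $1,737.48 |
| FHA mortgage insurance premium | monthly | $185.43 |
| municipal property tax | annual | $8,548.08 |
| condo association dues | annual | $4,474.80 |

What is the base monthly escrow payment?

$1,415.46

Hazard insurance = $1,737.48 annually
FHA mortgage insurance premium = $185.43 × 12 = $2,225.16 annually
Municipal property tax = $8,548.08 annually
Condo association dues = $4,474.80 annually
Annual escrow total = $1,737.48 + $2,225.16 + $8,548.08 + $4,474.80 = $16,985.52
Base monthly escrow = $16,985.52 / 12 = $1,415.46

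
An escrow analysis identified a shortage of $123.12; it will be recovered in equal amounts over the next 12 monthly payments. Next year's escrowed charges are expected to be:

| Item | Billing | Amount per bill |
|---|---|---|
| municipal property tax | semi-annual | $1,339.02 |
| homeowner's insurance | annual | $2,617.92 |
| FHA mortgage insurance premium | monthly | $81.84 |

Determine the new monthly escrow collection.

$533.43

Municipal property tax = $1,339.02 × 2 = $2,678.04/yr
Homeowner's insurance = $2,617.92/yr
FHA mortgage insurance premium = $81.84 × 12 = $982.08/yr
Yearly total = $6,278.04
Monthly escrow = $6,278.04 / 12 = $523.17
Shortage per month = $123.12 ÷ 12 = $10.26
Adjusted monthly = $523.17 + $10.26 = $533.43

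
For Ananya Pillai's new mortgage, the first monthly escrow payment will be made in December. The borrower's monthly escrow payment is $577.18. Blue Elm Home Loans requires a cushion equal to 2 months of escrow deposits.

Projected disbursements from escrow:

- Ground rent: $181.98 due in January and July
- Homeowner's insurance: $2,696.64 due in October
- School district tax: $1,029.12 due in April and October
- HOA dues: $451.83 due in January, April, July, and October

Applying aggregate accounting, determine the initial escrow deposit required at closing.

$1,731.54

Cushion = 2 × $577.18 = $1,154.36
Trial balance (start $0, +$577.18 each month, − disbursements):
  Dec: +$577.18 → $577.18
  Jan: +$577.18 − $633.81 → $520.55
  Feb: +$577.18 → $1,097.73
  Mar: +$577.18 → $1,674.91
  Apr: +$577.18 − $1,480.95 → $771.14
  May: +$577.18 → $1,348.32
  Jun: +$577.18 → $1,925.50
  Jul: +$577.18 − $633.81 → $1,868.87
  Aug: +$577.18 → $2,446.05
  Sep: +$577.18 → $3,023.23
  Oct: +$577.18 − $4,177.59 → -$577.18
  Nov: +$577.18 → $0.00
Lowest trial balance = -$577.18 (Oct)
Initial deposit = cushion − low point = $1,154.36 − (-$577.18) = $1,731.54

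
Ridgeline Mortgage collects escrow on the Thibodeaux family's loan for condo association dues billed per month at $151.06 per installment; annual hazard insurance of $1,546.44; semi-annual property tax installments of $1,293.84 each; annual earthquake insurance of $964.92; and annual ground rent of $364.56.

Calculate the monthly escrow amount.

Condo association dues: $151.06 × 12 = $1,812.72 annually
Hazard insurance: $1,546.44 annually
Property tax: $1,293.84 × 2 = $2,587.68 annually
Earthquake insurance: $964.92 annually
Ground rent: $364.56 annually
Total per year = $1,812.72 + $1,546.44 + $2,587.68 + $964.92 + $364.56 = $7,276.32
Per month = $7,276.32 ÷ 12 = $606.36

$606.36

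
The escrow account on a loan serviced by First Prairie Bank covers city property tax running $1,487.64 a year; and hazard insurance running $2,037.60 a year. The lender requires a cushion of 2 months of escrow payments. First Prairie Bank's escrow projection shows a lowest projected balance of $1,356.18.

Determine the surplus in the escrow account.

$768.64

City property tax = $1,487.64 annually
Hazard insurance = $2,037.60 annually
Total annual escrow = $1,487.64 + $2,037.60 = $3,525.24
Monthly escrow = $3,525.24 ÷ 12 = $293.77
Cushion = 2 × $293.77 = $587.54
Excess over cushion: $1,356.18 − $587.54 = $768.64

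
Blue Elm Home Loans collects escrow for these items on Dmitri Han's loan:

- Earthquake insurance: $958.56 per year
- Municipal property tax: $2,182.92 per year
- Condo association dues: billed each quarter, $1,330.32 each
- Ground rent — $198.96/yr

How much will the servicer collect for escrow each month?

$721.81

Earthquake insurance — $958.56 per year
Municipal property tax — $2,182.92 per year
Condo association dues — $1,330.32 × 4 = $5,321.28 per year
Ground rent — $198.96 per year
Combined annual = $8,661.72
Base monthly escrow = $8,661.72 ÷ 12 = $721.81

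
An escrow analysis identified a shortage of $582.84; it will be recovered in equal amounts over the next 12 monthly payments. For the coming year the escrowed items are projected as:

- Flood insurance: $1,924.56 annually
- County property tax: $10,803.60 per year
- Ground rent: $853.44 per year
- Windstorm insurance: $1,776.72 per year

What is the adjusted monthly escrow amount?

$1,328.43

Flood insurance = $1,924.56/yr
County property tax = $10,803.60/yr
Ground rent = $853.44/yr
Windstorm insurance = $1,776.72/yr
Annual escrow total = $1,924.56 + $10,803.60 + $853.44 + $1,776.72 = $15,358.32
Base monthly escrow = $15,358.32 / 12 = $1,279.86
Shortage per month = $582.84 ÷ 12 = $48.57
New monthly escrow = $1,279.86 + $48.57 = $1,328.43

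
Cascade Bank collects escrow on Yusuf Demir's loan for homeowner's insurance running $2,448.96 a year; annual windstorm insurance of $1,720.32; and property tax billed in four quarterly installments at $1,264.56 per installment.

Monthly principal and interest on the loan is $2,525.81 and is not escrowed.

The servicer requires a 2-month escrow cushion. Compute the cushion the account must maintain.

$1,537.92

Homeowner's insurance = $2,448.96 per year
Windstorm insurance = $1,720.32 per year
Property tax = $1,264.56 × 4 = $5,058.24 per year
Total annual escrow = $9,227.52
Monthly escrow = $9,227.52 ÷ 12 = $768.96
Required cushion = 2 × $768.96 = $1,537.92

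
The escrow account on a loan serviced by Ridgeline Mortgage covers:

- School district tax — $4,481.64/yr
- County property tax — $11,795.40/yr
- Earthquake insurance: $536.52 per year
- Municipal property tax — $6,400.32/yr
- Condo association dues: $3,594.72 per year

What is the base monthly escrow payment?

School district tax — $4,481.64
County property tax — $11,795.40
Earthquake insurance — $536.52
Municipal property tax — $6,400.32
Condo association dues — $3,594.72
Total per year = $26,808.60
Per month = $26,808.60 ÷ 12 = $2,234.05

$2,234.05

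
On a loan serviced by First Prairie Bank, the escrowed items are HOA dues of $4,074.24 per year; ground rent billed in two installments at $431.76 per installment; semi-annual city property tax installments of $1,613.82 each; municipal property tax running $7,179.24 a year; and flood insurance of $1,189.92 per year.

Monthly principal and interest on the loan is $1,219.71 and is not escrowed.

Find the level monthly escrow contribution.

HOA dues: $4,074.24 annually
Ground rent: $431.76 × 2 = $863.52 annually
City property tax: $1,613.82 × 2 = $3,227.64 annually
Municipal property tax: $7,179.24 annually
Flood insurance: $1,189.92 annually
Annual escrow total = $4,074.24 + $863.52 + $3,227.64 + $7,179.24 + $1,189.92 = $16,534.56
Monthly escrow = $16,534.56 / 12 = $1,377.88

$1,377.88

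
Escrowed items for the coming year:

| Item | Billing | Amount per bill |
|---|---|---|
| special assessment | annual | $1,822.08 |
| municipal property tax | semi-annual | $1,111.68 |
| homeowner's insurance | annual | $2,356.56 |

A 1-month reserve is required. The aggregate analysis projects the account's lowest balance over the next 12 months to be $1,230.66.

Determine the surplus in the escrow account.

$697.16

Special assessment = $1,822.08/yr
Municipal property tax = $1,111.68 × 2 = $2,223.36/yr
Homeowner's insurance = $2,356.56/yr
Total per year = $1,822.08 + $2,223.36 + $2,356.56 = $6,402.00
Monthly escrow = $6,402.00 ÷ 12 = $533.50
Required reserve = 1 × $533.50 = $533.50
Surplus = $1,230.66 − $533.50 = $697.16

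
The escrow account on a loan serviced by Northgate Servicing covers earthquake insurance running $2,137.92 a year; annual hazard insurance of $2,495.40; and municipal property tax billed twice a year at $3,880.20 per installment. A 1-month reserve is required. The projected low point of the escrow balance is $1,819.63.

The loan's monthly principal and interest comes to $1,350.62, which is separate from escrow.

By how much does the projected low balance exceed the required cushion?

Earthquake insurance = $2,137.92/yr
Hazard insurance = $2,495.40/yr
Municipal property tax = $3,880.20 × 2 = $7,760.40/yr
Annual escrow total = $2,137.92 + $2,495.40 + $7,760.40 = $12,393.72
Monthly escrow = $12,393.72 ÷ 12 = $1,032.81
Required cushion = 1 × $1,032.81 = $1,032.81
Excess over cushion: $1,819.63 − $1,032.81 = $786.82

$786.82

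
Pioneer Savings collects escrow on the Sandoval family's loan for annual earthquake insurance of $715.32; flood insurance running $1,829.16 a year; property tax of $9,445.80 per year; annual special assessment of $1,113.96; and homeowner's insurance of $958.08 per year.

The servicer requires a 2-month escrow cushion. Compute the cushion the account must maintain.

Earthquake insurance = $715.32 annually
Flood insurance = $1,829.16 annually
Property tax = $9,445.80 annually
Special assessment = $1,113.96 annually
Homeowner's insurance = $958.08 annually
Annual escrow total = $715.32 + $1,829.16 + $9,445.80 + $1,113.96 + $958.08 = $14,062.32
Monthly escrow = $14,062.32 ÷ 12 = $1,171.86
Cushion = 2 × $1,171.86 = $2,343.72

$2,343.72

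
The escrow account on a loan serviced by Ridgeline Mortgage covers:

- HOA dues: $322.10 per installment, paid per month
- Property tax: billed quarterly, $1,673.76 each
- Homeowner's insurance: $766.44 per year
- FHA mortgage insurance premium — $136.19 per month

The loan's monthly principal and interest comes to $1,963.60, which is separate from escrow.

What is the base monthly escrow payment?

HOA dues — $322.10 × 12 = $3,865.20
Property tax — $1,673.76 × 4 = $6,695.04
Homeowner's insurance — $766.44
FHA mortgage insurance premium — $136.19 × 12 = $1,634.28
Total per year = $12,960.96
Per month = $12,960.96 ÷ 12 = $1,080.08

$1,080.08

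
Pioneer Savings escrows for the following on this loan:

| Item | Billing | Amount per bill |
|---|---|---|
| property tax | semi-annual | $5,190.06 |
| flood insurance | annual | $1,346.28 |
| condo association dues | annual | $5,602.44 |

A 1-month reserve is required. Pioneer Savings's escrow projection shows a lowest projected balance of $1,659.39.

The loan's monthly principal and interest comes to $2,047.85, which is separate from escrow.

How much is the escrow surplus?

Property tax = $5,190.06 × 2 = $10,380.12 annually
Flood insurance = $1,346.28 annually
Condo association dues = $5,602.44 annually
Total per year = $17,328.84
Monthly = $17,328.84 / 12 = $1,444.07
Required cushion = 1 × $1,444.07 = $1,444.07
Excess over cushion: $1,659.39 − $1,444.07 = $215.32

$215.32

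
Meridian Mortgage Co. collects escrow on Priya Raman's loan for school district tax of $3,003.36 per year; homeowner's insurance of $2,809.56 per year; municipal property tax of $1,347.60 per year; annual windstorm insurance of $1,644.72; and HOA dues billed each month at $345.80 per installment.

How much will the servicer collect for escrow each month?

$1,079.57

School district tax = $3,003.36
Homeowner's insurance = $2,809.56
Municipal property tax = $1,347.60
Windstorm insurance = $1,644.72
HOA dues = $345.80 × 12 = $4,149.60
Annual escrow total = $12,954.84
Per month = $12,954.84 ÷ 12 = $1,079.57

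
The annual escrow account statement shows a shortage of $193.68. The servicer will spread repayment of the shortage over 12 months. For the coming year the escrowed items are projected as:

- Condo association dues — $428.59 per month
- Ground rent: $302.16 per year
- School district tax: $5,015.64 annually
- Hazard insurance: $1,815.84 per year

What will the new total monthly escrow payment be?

$1,039.20

Condo association dues: $428.59 × 12 = $5,143.08 annually
Ground rent: $302.16 annually
School district tax: $5,015.64 annually
Hazard insurance: $1,815.84 annually
Total annual escrow = $5,143.08 + $302.16 + $5,015.64 + $1,815.84 = $12,276.72
Monthly escrow = $12,276.72 / 12 = $1,023.06
Shortage spread = $193.68 ÷ 12 = $16.14/mo
Adjusted monthly = $1,023.06 + $16.14 = $1,039.20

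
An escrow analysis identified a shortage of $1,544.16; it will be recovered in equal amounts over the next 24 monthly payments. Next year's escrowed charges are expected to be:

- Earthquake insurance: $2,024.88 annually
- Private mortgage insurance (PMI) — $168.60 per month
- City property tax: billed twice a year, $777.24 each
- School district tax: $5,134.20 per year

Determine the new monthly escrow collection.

$959.07

Earthquake insurance — $2,024.88 per year
Private mortgage insurance (PMI) — $168.60 × 12 = $2,023.20 per year
City property tax — $777.24 × 2 = $1,554.48 per year
School district tax — $5,134.20 per year
Yearly total = $2,024.88 + $2,023.20 + $1,554.48 + $5,134.20 = $10,736.76
Monthly escrow = $10,736.76 / 12 = $894.73
Shortage per month = $1,544.16 / 24 = $64.34
Adjusted monthly = $894.73 + $64.34 = $959.07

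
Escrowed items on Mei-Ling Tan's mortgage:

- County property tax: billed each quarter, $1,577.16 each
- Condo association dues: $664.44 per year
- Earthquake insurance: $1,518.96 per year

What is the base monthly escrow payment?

County property tax — $1,577.16 × 4 = $6,308.64 annually
Condo association dues — $664.44 annually
Earthquake insurance — $1,518.96 annually
Combined annual = $8,492.04
Per month = $8,492.04 ÷ 12 = $707.67

$707.67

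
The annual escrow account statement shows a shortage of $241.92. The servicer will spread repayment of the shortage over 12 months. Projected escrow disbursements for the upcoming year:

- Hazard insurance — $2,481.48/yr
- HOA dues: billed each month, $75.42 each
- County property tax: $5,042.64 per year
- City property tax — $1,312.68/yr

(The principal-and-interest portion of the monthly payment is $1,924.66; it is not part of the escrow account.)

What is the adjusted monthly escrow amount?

Hazard insurance: $2,481.48 per year
HOA dues: $75.42 × 12 = $905.04 per year
County property tax: $5,042.64 per year
City property tax: $1,312.68 per year
Combined annual = $9,741.84
Monthly escrow = $9,741.84 ÷ 12 = $811.82
Shortage spread = $241.92 ÷ 12 = $20.16/mo
Adjusted monthly = $811.82 + $20.16 = $831.98

$831.98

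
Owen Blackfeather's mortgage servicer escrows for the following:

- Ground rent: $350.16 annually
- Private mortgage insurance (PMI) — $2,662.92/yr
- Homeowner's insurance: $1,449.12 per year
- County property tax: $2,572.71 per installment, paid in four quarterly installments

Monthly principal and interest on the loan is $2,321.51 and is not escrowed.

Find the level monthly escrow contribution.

Ground rent: $350.16 per year
Private mortgage insurance (PMI): $2,662.92 per year
Homeowner's insurance: $1,449.12 per year
County property tax: $2,572.71 × 4 = $10,290.84 per year
Total annual escrow = $350.16 + $2,662.92 + $1,449.12 + $10,290.84 = $14,753.04
Base monthly escrow = $14,753.04 / 12 = $1,229.42

$1,229.42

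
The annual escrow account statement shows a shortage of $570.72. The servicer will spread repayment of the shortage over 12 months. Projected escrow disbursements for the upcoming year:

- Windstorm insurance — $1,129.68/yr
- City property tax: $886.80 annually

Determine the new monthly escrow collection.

$215.60

Windstorm insurance = $1,129.68
City property tax = $886.80
Combined annual = $2,016.48
Monthly = $2,016.48 / 12 = $168.04
Monthly shortage recovery: $570.72 ÷ 12 = $47.56
New monthly escrow = $168.04 + $47.56 = $215.60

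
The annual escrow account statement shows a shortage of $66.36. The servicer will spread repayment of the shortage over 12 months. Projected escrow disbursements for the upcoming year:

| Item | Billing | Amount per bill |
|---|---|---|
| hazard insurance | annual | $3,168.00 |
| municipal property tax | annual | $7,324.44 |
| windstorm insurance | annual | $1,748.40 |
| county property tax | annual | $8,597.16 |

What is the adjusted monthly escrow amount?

$1,742.03

Hazard insurance — $3,168.00 per year
Municipal property tax — $7,324.44 per year
Windstorm insurance — $1,748.40 per year
County property tax — $8,597.16 per year
Total annual escrow = $20,838.00
Monthly = $20,838.00 ÷ 12 = $1,736.50
Shortage spread = $66.36 / 12 = $5.53/mo
New monthly escrow = $1,736.50 + $5.53 = $1,742.03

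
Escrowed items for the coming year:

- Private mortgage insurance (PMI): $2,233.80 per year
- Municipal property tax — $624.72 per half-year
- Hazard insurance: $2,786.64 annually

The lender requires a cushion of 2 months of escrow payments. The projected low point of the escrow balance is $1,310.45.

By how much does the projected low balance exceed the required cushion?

$265.47

Private mortgage insurance (PMI): $2,233.80 per year
Municipal property tax: $624.72 × 2 = $1,249.44 per year
Hazard insurance: $2,786.64 per year
Total per year = $2,233.80 + $1,249.44 + $2,786.64 = $6,269.88
Per month = $6,269.88 ÷ 12 = $522.49
Required reserve = 2 × $522.49 = $1,044.98
Excess over cushion: $1,310.45 − $1,044.98 = $265.47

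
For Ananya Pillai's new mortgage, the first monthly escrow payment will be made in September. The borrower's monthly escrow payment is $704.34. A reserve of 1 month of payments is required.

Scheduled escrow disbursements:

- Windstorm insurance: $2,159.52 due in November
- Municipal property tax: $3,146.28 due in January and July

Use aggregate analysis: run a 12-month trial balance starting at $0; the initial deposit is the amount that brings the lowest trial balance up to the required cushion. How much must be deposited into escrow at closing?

Cushion = 1 × $704.34 = $704.34
Trial balance (start $0, +$704.34 each month, − disbursements):
  Sep: +$704.34 → $704.34
  Oct: +$704.34 → $1,408.68
  Nov: +$704.34 − $2,159.52 → -$46.50
  Dec: +$704.34 → $657.84
  Jan: +$704.34 − $3,146.28 → -$1,784.10
  Feb: +$704.34 → -$1,079.76
  Mar: +$704.34 → -$375.42
  Apr: +$704.34 → $328.92
  May: +$704.34 → $1,033.26
  Jun: +$704.34 → $1,737.60
  Jul: +$704.34 − $3,146.28 → -$704.34
  Aug: +$704.34 → $0.00
Lowest trial balance = -$1,784.10 (Jan)
Initial deposit = cushion − low point = $704.34 − (-$1,784.10) = $2,488.44

$2,488.44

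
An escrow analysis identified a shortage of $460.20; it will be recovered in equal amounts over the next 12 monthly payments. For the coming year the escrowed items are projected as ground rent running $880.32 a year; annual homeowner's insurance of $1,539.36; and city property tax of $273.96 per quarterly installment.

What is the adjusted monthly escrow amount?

Ground rent — $880.32 annually
Homeowner's insurance — $1,539.36 annually
City property tax — $273.96 × 4 = $1,095.84 annually
Total annual escrow = $880.32 + $1,539.36 + $1,095.84 = $3,515.52
Base monthly escrow = $3,515.52 / 12 = $292.96
Shortage spread = $460.20 ÷ 12 = $38.35/mo
New monthly escrow = $292.96 + $38.35 = $331.31

$331.31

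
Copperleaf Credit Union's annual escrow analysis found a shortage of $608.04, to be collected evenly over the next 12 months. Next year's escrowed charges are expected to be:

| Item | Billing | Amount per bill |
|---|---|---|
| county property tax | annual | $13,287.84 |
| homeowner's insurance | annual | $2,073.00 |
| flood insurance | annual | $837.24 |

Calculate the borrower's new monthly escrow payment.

County property tax — $13,287.84 per year
Homeowner's insurance — $2,073.00 per year
Flood insurance — $837.24 per year
Total per year = $13,287.84 + $2,073.00 + $837.24 = $16,198.08
Per month = $16,198.08 / 12 = $1,349.84
Monthly shortage recovery: $608.04 ÷ 12 = $50.67
New monthly escrow = $1,349.84 + $50.67 = $1,400.51

$1,400.51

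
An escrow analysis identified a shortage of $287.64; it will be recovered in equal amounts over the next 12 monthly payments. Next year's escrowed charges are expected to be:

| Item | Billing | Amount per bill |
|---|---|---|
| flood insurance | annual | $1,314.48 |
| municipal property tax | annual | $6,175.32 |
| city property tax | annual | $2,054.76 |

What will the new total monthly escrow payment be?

$819.35

Flood insurance — $1,314.48 annually
Municipal property tax — $6,175.32 annually
City property tax — $2,054.76 annually
Yearly total = $1,314.48 + $6,175.32 + $2,054.76 = $9,544.56
Per month = $9,544.56 ÷ 12 = $795.38
Shortage spread = $287.64 / 12 = $23.97/mo
Adjusted monthly = $795.38 + $23.97 = $819.35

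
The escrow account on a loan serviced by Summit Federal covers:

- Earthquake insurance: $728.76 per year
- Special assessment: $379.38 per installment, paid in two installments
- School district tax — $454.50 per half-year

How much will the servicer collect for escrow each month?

$199.71

Earthquake insurance: $728.76
Special assessment: $379.38 × 2 = $758.76
School district tax: $454.50 × 2 = $909.00
Annual escrow total = $728.76 + $758.76 + $909.00 = $2,396.52
Base monthly escrow = $2,396.52 ÷ 12 = $199.71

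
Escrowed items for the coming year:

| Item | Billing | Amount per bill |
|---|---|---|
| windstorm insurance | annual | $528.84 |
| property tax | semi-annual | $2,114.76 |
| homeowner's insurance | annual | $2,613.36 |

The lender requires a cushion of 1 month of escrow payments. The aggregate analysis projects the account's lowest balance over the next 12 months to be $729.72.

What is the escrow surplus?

$115.41

Windstorm insurance = $528.84 per year
Property tax = $2,114.76 × 2 = $4,229.52 per year
Homeowner's insurance = $2,613.36 per year
Annual escrow total = $7,371.72
Per month = $7,371.72 ÷ 12 = $614.31
Required reserve = 1 × $614.31 = $614.31
Surplus = $729.72 − $614.31 = $115.41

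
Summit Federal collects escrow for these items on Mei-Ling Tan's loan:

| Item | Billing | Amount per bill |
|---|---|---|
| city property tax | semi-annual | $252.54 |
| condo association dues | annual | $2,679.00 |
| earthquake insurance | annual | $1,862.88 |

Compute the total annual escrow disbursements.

$5,046.96

City property tax = $252.54 × 2 = $505.08 per year
Condo association dues = $2,679.00 per year
Earthquake insurance = $1,862.88 per year
Annual escrow total = $505.08 + $2,679.00 + $1,862.88 = $5,046.96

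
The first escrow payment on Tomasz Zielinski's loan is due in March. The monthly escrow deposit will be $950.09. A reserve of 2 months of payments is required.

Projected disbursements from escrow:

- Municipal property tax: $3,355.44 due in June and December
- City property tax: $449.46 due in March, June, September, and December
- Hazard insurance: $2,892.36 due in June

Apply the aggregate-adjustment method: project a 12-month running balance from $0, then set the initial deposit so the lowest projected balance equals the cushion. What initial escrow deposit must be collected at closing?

Cushion = 2 × $950.09 = $1,900.18
Trial balance (start $0, +$950.09 each month, − disbursements):
  Mar: +$950.09 − $449.46 → $500.63
  Apr: +$950.09 → $1,450.72
  May: +$950.09 → $2,400.81
  Jun: +$950.09 − $6,697.26 → -$3,346.36
  Jul: +$950.09 → -$2,396.27
  Aug: +$950.09 → -$1,446.18
  Sep: +$950.09 − $449.46 → -$945.55
  Oct: +$950.09 → $4.54
  Nov: +$950.09 → $954.63
  Dec: +$950.09 − $3,804.90 → -$1,900.18
  Jan: +$950.09 → -$950.09
  Feb: +$950.09 → $0.00
Lowest trial balance = -$3,346.36 (Jun)
Initial deposit = cushion − low point = $1,900.18 − (-$3,346.36) = $5,246.54

$5,246.54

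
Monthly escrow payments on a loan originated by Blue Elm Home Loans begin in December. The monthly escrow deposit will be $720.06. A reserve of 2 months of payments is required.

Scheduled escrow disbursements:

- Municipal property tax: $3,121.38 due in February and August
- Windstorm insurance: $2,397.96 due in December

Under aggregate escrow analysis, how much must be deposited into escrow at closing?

Cushion = 2 × $720.06 = $1,440.12
Trial balance (start $0, +$720.06 each month, − disbursements):
  Dec: +$720.06 − $2,397.96 → -$1,677.90
  Jan: +$720.06 → -$957.84
  Feb: +$720.06 − $3,121.38 → -$3,359.16
  Mar: +$720.06 → -$2,639.10
  Apr: +$720.06 → -$1,919.04
  May: +$720.06 → -$1,198.98
  Jun: +$720.06 → -$478.92
  Jul: +$720.06 → $241.14
  Aug: +$720.06 − $3,121.38 → -$2,160.18
  Sep: +$720.06 → -$1,440.12
  Oct: +$720.06 → -$720.06
  Nov: +$720.06 → $0.00
Lowest trial balance = -$3,359.16 (Feb)
Initial deposit = cushion − low point = $1,440.12 − (-$3,359.16) = $4,799.28

$4,799.28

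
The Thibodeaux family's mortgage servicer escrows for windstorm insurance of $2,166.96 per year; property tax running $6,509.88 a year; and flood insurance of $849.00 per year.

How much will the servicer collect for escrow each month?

$793.82

Windstorm insurance — $2,166.96 per year
Property tax — $6,509.88 per year
Flood insurance — $849.00 per year
Total annual escrow = $9,525.84
Base monthly escrow = $9,525.84 / 12 = $793.82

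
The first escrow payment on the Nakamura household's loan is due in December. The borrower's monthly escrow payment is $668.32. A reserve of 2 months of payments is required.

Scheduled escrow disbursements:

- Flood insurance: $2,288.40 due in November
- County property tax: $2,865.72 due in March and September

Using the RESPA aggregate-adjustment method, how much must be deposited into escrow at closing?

Cushion = 2 × $668.32 = $1,336.64
Trial balance (start $0, +$668.32 each month, − disbursements):
  Dec: +$668.32 → $668.32
  Jan: +$668.32 → $1,336.64
  Feb: +$668.32 → $2,004.96
  Mar: +$668.32 − $2,865.72 → -$192.44
  Apr: +$668.32 → $475.88
  May: +$668.32 → $1,144.20
  Jun: +$668.32 → $1,812.52
  Jul: +$668.32 → $2,480.84
  Aug: +$668.32 → $3,149.16
  Sep: +$668.32 − $2,865.72 → $951.76
  Oct: +$668.32 → $1,620.08
  Nov: +$668.32 − $2,288.40 → $0.00
Lowest trial balance = -$192.44 (Mar)
Initial deposit = cushion − low point = $1,336.64 − (-$192.44) = $1,529.08

$1,529.08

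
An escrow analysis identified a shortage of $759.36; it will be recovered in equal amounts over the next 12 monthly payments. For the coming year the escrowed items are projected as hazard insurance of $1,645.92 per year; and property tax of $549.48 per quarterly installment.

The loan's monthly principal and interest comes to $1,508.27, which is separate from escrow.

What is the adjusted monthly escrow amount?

Hazard insurance = $1,645.92 annually
Property tax = $549.48 × 4 = $2,197.92 annually
Annual escrow total = $1,645.92 + $2,197.92 = $3,843.84
Base monthly escrow = $3,843.84 ÷ 12 = $320.32
Shortage per month = $759.36 / 12 = $63.28
New monthly escrow = $320.32 + $63.28 = $383.60

$383.60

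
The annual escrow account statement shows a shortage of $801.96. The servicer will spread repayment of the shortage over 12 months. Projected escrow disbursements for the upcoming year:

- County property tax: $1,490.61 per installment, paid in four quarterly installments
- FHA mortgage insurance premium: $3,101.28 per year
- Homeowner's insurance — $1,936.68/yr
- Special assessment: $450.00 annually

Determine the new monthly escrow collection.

County property tax = $1,490.61 × 4 = $5,962.44/yr
FHA mortgage insurance premium = $3,101.28/yr
Homeowner's insurance = $1,936.68/yr
Special assessment = $450.00/yr
Annual escrow total = $11,450.40
Monthly = $11,450.40 / 12 = $954.20
Monthly shortage recovery: $801.96 ÷ 12 = $66.83
New monthly escrow = $954.20 + $66.83 = $1,021.03

$1,021.03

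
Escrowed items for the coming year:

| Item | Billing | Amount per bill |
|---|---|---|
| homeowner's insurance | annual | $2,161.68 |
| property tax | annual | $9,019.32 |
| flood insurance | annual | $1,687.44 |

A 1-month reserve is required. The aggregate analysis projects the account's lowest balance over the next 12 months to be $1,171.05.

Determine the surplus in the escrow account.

Homeowner's insurance = $2,161.68/yr
Property tax = $9,019.32/yr
Flood insurance = $1,687.44/yr
Total annual escrow = $2,161.68 + $9,019.32 + $1,687.44 = $12,868.44
Per month = $12,868.44 / 12 = $1,072.37
Required reserve = 1 × $1,072.37 = $1,072.37
Surplus = $1,171.05 − $1,072.37 = $98.68

$98.68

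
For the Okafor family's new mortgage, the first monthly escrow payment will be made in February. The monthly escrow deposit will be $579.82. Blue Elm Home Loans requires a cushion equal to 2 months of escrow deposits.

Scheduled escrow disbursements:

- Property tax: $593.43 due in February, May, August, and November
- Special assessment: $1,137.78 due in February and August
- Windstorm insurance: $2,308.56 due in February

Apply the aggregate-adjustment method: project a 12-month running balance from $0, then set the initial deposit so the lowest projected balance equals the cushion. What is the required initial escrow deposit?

$4,619.59

Cushion = 2 × $579.82 = $1,159.64
Trial balance (start $0, +$579.82 each month, − disbursements):
  Feb: +$579.82 − $4,039.77 → -$3,459.95
  Mar: +$579.82 → -$2,880.13
  Apr: +$579.82 → -$2,300.31
  May: +$579.82 − $593.43 → -$2,313.92
  Jun: +$579.82 → -$1,734.10
  Jul: +$579.82 → -$1,154.28
  Aug: +$579.82 − $1,731.21 → -$2,305.67
  Sep: +$579.82 → -$1,725.85
  Oct: +$579.82 → -$1,146.03
  Nov: +$579.82 − $593.43 → -$1,159.64
  Dec: +$579.82 → -$579.82
  Jan: +$579.82 → $0.00
Lowest trial balance = -$3,459.95 (Feb)
Initial deposit = cushion − low point = $1,159.64 − (-$3,459.95) = $4,619.59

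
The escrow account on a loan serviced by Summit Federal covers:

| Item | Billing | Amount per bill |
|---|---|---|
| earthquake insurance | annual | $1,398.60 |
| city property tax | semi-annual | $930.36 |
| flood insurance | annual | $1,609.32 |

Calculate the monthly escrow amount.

$405.72

Earthquake insurance — $1,398.60 per year
City property tax — $930.36 × 2 = $1,860.72 per year
Flood insurance — $1,609.32 per year
Combined annual = $1,398.60 + $1,860.72 + $1,609.32 = $4,868.64
Monthly escrow = $4,868.64 ÷ 12 = $405.72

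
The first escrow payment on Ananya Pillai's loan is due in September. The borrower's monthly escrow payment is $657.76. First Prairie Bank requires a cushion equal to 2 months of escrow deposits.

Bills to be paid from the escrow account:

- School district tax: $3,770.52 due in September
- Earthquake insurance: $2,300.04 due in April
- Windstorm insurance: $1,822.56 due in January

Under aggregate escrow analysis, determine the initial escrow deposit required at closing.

$4,428.28

Cushion = 2 × $657.76 = $1,315.52
Trial balance (start $0, +$657.76 each month, − disbursements):
  Sep: +$657.76 − $3,770.52 → -$3,112.76
  Oct: +$657.76 → -$2,455.00
  Nov: +$657.76 → -$1,797.24
  Dec: +$657.76 → -$1,139.48
  Jan: +$657.76 − $1,822.56 → -$2,304.28
  Feb: +$657.76 → -$1,646.52
  Mar: +$657.76 → -$988.76
  Apr: +$657.76 − $2,300.04 → -$2,631.04
  May: +$657.76 → -$1,973.28
  Jun: +$657.76 → -$1,315.52
  Jul: +$657.76 → -$657.76
  Aug: +$657.76 → $0.00
Lowest trial balance = -$3,112.76 (Sep)
Initial deposit = cushion − low point = $1,315.52 − (-$3,112.76) = $4,428.28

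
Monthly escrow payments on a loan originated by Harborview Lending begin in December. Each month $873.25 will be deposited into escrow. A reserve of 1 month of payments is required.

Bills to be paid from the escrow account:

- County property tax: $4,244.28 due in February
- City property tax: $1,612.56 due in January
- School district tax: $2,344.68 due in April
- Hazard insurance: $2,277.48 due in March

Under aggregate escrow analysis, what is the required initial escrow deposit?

$6,986.00

Cushion = 1 × $873.25 = $873.25
Trial balance (start $0, +$873.25 each month, − disbursements):
  Dec: +$873.25 → $873.25
  Jan: +$873.25 − $1,612.56 → $133.94
  Feb: +$873.25 − $4,244.28 → -$3,237.09
  Mar: +$873.25 − $2,277.48 → -$4,641.32
  Apr: +$873.25 − $2,344.68 → -$6,112.75
  May: +$873.25 → -$5,239.50
  Jun: +$873.25 → -$4,366.25
  Jul: +$873.25 → -$3,493.00
  Aug: +$873.25 → -$2,619.75
  Sep: +$873.25 → -$1,746.50
  Oct: +$873.25 → -$873.25
  Nov: +$873.25 → $0.00
Lowest trial balance = -$6,112.75 (Apr)
Initial deposit = cushion − low point = $873.25 − (-$6,112.75) = $6,986.00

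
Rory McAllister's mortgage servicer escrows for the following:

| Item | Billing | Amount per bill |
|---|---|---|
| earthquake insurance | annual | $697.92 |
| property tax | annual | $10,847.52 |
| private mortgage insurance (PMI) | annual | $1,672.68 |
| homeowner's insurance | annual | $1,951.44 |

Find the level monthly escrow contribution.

Earthquake insurance: $697.92/yr
Property tax: $10,847.52/yr
Private mortgage insurance (PMI): $1,672.68/yr
Homeowner's insurance: $1,951.44/yr
Combined annual = $15,169.56
Per month = $15,169.56 / 12 = $1,264.13

$1,264.13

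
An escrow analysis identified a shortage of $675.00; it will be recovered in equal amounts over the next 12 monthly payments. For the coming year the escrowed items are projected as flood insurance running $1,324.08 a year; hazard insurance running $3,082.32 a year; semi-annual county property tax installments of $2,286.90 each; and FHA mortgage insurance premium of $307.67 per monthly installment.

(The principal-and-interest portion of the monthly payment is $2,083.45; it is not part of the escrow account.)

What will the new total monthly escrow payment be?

Flood insurance = $1,324.08 annually
Hazard insurance = $3,082.32 annually
County property tax = $2,286.90 × 2 = $4,573.80 annually
FHA mortgage insurance premium = $307.67 × 12 = $3,692.04 annually
Yearly total = $1,324.08 + $3,082.32 + $4,573.80 + $3,692.04 = $12,672.24
Monthly = $12,672.24 ÷ 12 = $1,056.02
Shortage per month = $675.00 / 12 = $56.25
New monthly escrow = $1,056.02 + $56.25 = $1,112.27

$1,112.27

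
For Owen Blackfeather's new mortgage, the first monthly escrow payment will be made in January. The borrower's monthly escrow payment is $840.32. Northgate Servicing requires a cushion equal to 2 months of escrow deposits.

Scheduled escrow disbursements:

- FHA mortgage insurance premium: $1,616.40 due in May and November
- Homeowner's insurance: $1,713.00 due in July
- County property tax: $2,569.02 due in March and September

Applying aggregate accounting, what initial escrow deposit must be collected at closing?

Cushion = 2 × $840.32 = $1,680.64
Trial balance (start $0, +$840.32 each month, − disbursements):
  Jan: +$840.32 → $840.32
  Feb: +$840.32 → $1,680.64
  Mar: +$840.32 − $2,569.02 → -$48.06
  Apr: +$840.32 → $792.26
  May: +$840.32 − $1,616.40 → $16.18
  Jun: +$840.32 → $856.50
  Jul: +$840.32 − $1,713.00 → -$16.18
  Aug: +$840.32 → $824.14
  Sep: +$840.32 − $2,569.02 → -$904.56
  Oct: +$840.32 → -$64.24
  Nov: +$840.32 − $1,616.40 → -$840.32
  Dec: +$840.32 → $0.00
Lowest trial balance = -$904.56 (Sep)
Initial deposit = cushion − low point = $1,680.64 − (-$904.56) = $2,585.20

$2,585.20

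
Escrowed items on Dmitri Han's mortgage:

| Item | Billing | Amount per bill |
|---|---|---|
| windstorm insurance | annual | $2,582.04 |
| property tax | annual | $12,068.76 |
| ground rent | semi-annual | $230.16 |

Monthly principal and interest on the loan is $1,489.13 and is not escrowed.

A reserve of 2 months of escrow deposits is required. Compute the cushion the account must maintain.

$2,518.52

Windstorm insurance: $2,582.04
Property tax: $12,068.76
Ground rent: $230.16 × 2 = $460.32
Total per year = $15,111.12
Monthly escrow = $15,111.12 / 12 = $1,259.26
Required cushion = 2 × $1,259.26 = $2,518.52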